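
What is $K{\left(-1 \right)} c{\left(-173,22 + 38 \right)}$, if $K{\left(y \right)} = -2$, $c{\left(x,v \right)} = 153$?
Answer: $-306$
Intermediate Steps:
$K{\left(-1 \right)} c{\left(-173,22 + 38 \right)} = \left(-2\right) 153 = -306$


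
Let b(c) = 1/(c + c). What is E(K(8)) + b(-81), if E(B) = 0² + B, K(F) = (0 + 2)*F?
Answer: 2591/162 ≈ 15.994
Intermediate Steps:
b(c) = 1/(2*c)
K(F) = 2*F
E(B) = B (E(B) = 0 + B = B)
E(K(8)) + b(-81) = 2*8 + (½)/(-81) = 16 + (½)*(-1/81) = 16 - 1/162 = 2591/162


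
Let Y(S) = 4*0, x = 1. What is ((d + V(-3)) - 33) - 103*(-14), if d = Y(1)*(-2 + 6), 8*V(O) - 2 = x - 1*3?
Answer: 1409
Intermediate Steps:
Y(S) = 0
V(O) = 0 (V(O) = ¼ + (1 - 1*3)/8 = ¼ + (1 - 3)/8 = ¼ + (⅛)*(-2) = ¼ - ¼ = 0)
d = 0 (d = 0*(-2 + 6) = 0*4 = 0)
((d + V(-3)) - 33) - 103*(-14) = ((0 + 0) - 33) - 103*(-14) = (0 - 33) + 1442 = -33 + 1442 = 1409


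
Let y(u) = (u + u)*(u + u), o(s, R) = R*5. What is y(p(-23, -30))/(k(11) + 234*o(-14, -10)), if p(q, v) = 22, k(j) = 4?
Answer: -121/731 ≈ -0.16553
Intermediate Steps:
o(s, R) = 5*R
y(u) = 4*u² (y(u) = (2*u)*(2*u) = 4*u²)
y(p(-23, -30))/(k(11) + 234*o(-14, -10)) = (4*22²)/(4 + 234*(5*(-10))) = (4*484)/(4 + 234*(-50)) = 1936/(4 - 11700) = 1936/(-11696) = 1936*(-1/11696) = -121/731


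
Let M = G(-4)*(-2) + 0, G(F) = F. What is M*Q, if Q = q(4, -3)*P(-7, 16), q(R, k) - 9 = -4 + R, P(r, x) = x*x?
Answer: 18432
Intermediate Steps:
P(r, x) = x²
q(R, k) = 5 + R (q(R, k) = 9 + (-4 + R) = 5 + R)
M = 8 (M = -4*(-2) + 0 = 8 + 0 = 8)
Q = 2304 (Q = (5 + 4)*16² = 9*256 = 2304)
M*Q = 8*2304 = 18432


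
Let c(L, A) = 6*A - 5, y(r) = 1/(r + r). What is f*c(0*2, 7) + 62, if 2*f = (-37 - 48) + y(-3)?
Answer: -18163/12 ≈ -1513.6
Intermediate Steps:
y(r) = 1/(2*r)
c(L, A) = -5 + 6*A
f = -511/12 (f = ((-37 - 48) + (½)/(-3))/2 = (-85 + (½)*(-⅓))/2 = (-85 - ⅙)/2 = (½)*(-511/6) = -511/12 ≈ -42.583)
f*c(0*2, 7) + 62 = -511*(-5 + 6*7)/12 + 62 = -511*(-5 + 42)/12 + 62 = -511/12*37 + 62 = -18907/12 + 62 = -18163/12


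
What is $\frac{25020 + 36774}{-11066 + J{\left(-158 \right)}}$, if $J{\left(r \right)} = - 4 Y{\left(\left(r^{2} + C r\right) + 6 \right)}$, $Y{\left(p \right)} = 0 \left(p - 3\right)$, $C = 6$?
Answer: $- \frac{30897}{5533} \approx -5.5841$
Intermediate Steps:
$Y{\left(p \right)} = 0$ ($Y{\left(p \right)} = 0 \left(-3 + p\right) = 0$)
$J{\left(r \right)} = 0$ ($J{\left(r \right)} = \left(-4\right) 0 = 0$)
$\frac{25020 + 36774}{-11066 + J{\left(-158 \right)}} = \frac{25020 + 36774}{-11066 + 0} = \frac{61794}{-11066} = 61794 \left(- \frac{1}{11066}\right) = - \frac{30897}{5533}$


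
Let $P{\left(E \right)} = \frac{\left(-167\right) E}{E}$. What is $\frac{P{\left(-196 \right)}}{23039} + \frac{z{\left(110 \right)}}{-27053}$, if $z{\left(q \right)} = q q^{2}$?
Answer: $- \frac{30669426851}{623274067} \approx -49.207$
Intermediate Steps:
$z{\left(q \right)} = q^{3}$
$P{\left(E \right)} = -167$
$\frac{P{\left(-196 \right)}}{23039} + \frac{z{\left(110 \right)}}{-27053} = - \frac{167}{23039} + \frac{110^{3}}{-27053} = \left(-167\right) \frac{1}{23039} + 1331000 \left(- \frac{1}{27053}\right) = - \frac{167}{23039} - \frac{1331000}{27053} = - \frac{30669426851}{623274067}$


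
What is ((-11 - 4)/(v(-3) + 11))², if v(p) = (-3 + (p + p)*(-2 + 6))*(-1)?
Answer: 225/1444 ≈ 0.15582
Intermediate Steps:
v(p) = 3 - 8*p (v(p) = (-3 + (2*p)*4)*(-1) = (-3 + 8*p)*(-1) = 3 - 8*p)
((-11 - 4)/(v(-3) + 11))² = ((-11 - 4)/((3 - 8*(-3)) + 11))² = (-15/((3 + 24) + 11))² = (-15/(27 + 11))² = (-15/38)² = 225/1444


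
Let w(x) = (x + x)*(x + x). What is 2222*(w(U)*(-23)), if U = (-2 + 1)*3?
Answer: -1839816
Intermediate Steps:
U = -3 (U = -1*3 = -3)
w(x) = 4*x² (w(x) = (2*x)*(2*x) = 4*x²)
2222*(w(U)*(-23)) = 2222*((4*(-3)²)*(-23)) = 2222*((4*9)*(-23)) = 2222*(36*(-23)) = 2222*(-828) = -1839816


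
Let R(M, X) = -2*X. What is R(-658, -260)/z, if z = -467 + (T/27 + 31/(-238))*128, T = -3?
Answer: -111384/106649 ≈ -1.0444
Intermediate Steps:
z = -533245/1071 (z = -467 + (-3/27 + 31/(-238))*128 = -467 + (-3*1/27 + 31*(-1/238))*128 = -467 + (-⅑ - 31/238)*128 = -467 - 517/2142*128 = -467 - 33088/1071 = -533245/1071 ≈ -497.89)
R(-658, -260)/z = (-2*(-260))/(-533245/1071) = 520*(-1071/533245) = -111384/106649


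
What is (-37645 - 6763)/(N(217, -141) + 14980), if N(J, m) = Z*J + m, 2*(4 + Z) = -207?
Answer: 88816/16977 ≈ 5.2316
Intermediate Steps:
Z = -215/2 (Z = -4 + (½)*(-207) = -4 - 207/2 = -215/2 ≈ -107.50)
N(J, m) = m - 215*J/2 (N(J, m) = -215*J/2 + m = m - 215*J/2)
(-37645 - 6763)/(N(217, -141) + 14980) = (-37645 - 6763)/((-141 - 215/2*217) + 14980) = -44408/((-141 - 46655/2) + 14980) = -44408/(-46937/2 + 14980) = -44408/(-16977/2) = -44408*(-2/16977) = 88816/16977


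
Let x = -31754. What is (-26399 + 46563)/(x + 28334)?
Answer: -5041/855 ≈ -5.8959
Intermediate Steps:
(-26399 + 46563)/(x + 28334) = (-26399 + 46563)/(-31754 + 28334) = 20164/(-3420) = 20164*(-1/3420) = -5041/855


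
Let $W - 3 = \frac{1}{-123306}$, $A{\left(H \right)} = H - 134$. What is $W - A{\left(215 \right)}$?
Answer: $- \frac{9617869}{123306} \approx -78.0$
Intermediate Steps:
$A{\left(H \right)} = -134 + H$
$W = \frac{369917}{123306}$ ($W = 3 + \frac{1}{-123306} = 3 - \frac{1}{123306} = \frac{369917}{123306} \approx 3.0$)
$W - A{\left(215 \right)} = \frac{369917}{123306} - \left(-134 + 215\right) = \frac{369917}{123306} - 81 = - \frac{9617869}{123306}$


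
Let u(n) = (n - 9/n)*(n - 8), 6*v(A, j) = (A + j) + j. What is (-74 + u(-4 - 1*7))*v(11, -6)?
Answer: -219/11 ≈ -19.909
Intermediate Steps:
v(A, j) = j/3 + A/6 (v(A, j) = ((A + j) + j)/6 = (A + 2*j)/6 = j/3 + A/6)
u(n) = (-8 + n)*(n - 9/n) (u(n) = (n - 9/n)*(-8 + n) = (-8 + n)*(n - 9/n))
(-74 + u(-4 - 1*7))*v(11, -6) = (-74 + (-9 + (-4 - 1*7)² - 8*(-4 - 1*7) + 72/(-4 - 1*7)))*((⅓)*(-6) + (⅙)*11) = (-74 + (-9 + (-4 - 7)² - 8*(-4 - 7) + 72/(-4 - 7)))*(-2 + 11/6) = (-74 + (-9 + (-11)² - 8*(-11) + 72/(-11)))*(-⅙) = (-74 + (-9 + 121 + 88 + 72*(-1/11)))*(-⅙) = (-74 + (-9 + 121 + 88 - 72/11))*(-⅙) = (-74 + 2128/11)*(-⅙) = (1314/11)*(-⅙) = -219/11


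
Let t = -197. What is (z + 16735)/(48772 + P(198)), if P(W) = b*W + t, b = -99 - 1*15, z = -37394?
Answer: -20659/26003 ≈ -0.79449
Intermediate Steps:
b = -114 (b = -99 - 15 = -114)
P(W) = -197 - 114*W (P(W) = -114*W - 197 = -197 - 114*W)
(z + 16735)/(48772 + P(198)) = (-37394 + 16735)/(48772 + (-197 - 114*198)) = -20659/(48772 + (-197 - 22572)) = -20659/(48772 - 22769) = -20659/26003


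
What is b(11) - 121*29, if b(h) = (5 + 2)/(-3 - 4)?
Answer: -3510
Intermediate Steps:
b(h) = -1 (b(h) = 7/(-7) = 7*(-⅐) = -1)
b(11) - 121*29 = -1 - 121*29 = -1 - 3509 = -3510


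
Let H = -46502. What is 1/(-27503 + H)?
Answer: -1/74005 ≈ -1.3513e-5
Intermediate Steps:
1/(-27503 + H) = 1/(-27503 - 46502) = 1/(-74005) = -1/74005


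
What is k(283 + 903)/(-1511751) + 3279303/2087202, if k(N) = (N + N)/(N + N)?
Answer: 1652495834117/1051776570234 ≈ 1.5711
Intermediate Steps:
k(N) = 1 (k(N) = (2*N)/((2*N)) = (2*N)*(1/(2*N)) = 1)
k(283 + 903)/(-1511751) + 3279303/2087202 = 1/(-1511751) + 3279303/2087202 = 1*(-1/1511751) + 3279303*(1/2087202) = -1/1511751 + 1093101/695734 = 1652495834117/1051776570234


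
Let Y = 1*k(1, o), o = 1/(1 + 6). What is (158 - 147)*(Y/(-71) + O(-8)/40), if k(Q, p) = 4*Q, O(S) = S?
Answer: -1001/355 ≈ -2.8197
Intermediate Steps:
o = ⅐ (o = 1/7 = ⅐ ≈ 0.14286)
Y = 4 (Y = 1*(4*1) = 1*4 = 4)
(158 - 147)*(Y/(-71) + O(-8)/40) = (158 - 147)*(4/(-71) - 8/40) = 11*(4*(-1/71) - 8*1/40) = 11*(-4/71 - ⅕) = 11*(-91/355) = -1001/355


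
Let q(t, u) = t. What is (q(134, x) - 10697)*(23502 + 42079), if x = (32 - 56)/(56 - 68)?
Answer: -692732103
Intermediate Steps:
x = 2 (x = -24/(-12) = -24*(-1/12) = 2)
(q(134, x) - 10697)*(23502 + 42079) = (134 - 10697)*(23502 + 42079) = -10563*65581 = -692732103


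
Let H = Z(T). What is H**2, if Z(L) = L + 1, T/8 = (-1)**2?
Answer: 81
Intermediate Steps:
T = 8 (T = 8*(-1)**2 = 8*1 = 8)
Z(L) = 1 + L
H = 9 (H = 1 + 8 = 9)
H**2 = 9**2 = 81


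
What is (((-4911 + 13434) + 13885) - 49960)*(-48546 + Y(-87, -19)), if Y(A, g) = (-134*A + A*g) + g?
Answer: 971318208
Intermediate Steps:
Y(A, g) = g - 134*A + A*g
(((-4911 + 13434) + 13885) - 49960)*(-48546 + Y(-87, -19)) = (((-4911 + 13434) + 13885) - 49960)*(-48546 + (-19 - 134*(-87) - 87*(-19))) = ((8523 + 13885) - 49960)*(-48546 + (-19 + 11658 + 1653)) = (22408 - 49960)*(-48546 + 13292) = -27552*(-35254) = 971318208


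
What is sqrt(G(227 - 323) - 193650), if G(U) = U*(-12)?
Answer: I*sqrt(192498) ≈ 438.75*I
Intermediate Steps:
G(U) = -12*U
sqrt(G(227 - 323) - 193650) = sqrt(-12*(227 - 323) - 193650) = sqrt(-12*(-96) - 193650) = sqrt(1152 - 193650) = sqrt(-192498) = I*sqrt(192498)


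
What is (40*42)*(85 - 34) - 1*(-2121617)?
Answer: 2207297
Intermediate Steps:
(40*42)*(85 - 34) - 1*(-2121617) = 1680*51 + 2121617 = 85680 + 2121617 = 2207297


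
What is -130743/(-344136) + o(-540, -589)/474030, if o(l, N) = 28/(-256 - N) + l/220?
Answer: 37835913646897/99591346122840 ≈ 0.37991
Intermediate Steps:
o(l, N) = 28/(-256 - N) + l/220 (o(l, N) = 28/(-256 - N) + l*(1/220) = 28/(-256 - N) + l/220)
-130743/(-344136) + o(-540, -589)/474030 = -130743/(-344136) + ((-6160 + 256*(-540) - 589*(-540))/(220*(256 - 589)))/474030 = -130743*(-1/344136) + ((1/220)*(-6160 - 138240 + 318060)/(-333))*(1/474030) = 43581/114712 + ((1/220)*(-1/333)*173660)*(1/474030) = 43581/114712 - 8683/3663*1/474030 = 43581/114712 - 8683/1736371890 = 37835913646897/99591346122840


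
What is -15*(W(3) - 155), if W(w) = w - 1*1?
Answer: 2295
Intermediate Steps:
W(w) = -1 + w (W(w) = w - 1 = -1 + w)
-15*(W(3) - 155) = -15*((-1 + 3) - 155) = -15*(2 - 155) = -15*(-153) = 2295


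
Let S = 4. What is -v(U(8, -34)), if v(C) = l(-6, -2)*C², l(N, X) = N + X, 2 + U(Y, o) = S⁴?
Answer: 516128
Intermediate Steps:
U(Y, o) = 254 (U(Y, o) = -2 + 4⁴ = -2 + 256 = 254)
v(C) = -8*C² (v(C) = (-6 - 2)*C² = -8*C²)
-v(U(8, -34)) = -(-8)*254² = -(-8)*64516 = -1*(-516128) = 516128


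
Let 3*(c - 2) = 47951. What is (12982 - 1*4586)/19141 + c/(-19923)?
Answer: -416124413/1144038429 ≈ -0.36373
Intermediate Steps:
c = 47957/3 (c = 2 + (⅓)*47951 = 2 + 47951/3 = 47957/3 ≈ 15986.)
(12982 - 1*4586)/19141 + c/(-19923) = (12982 - 1*4586)/19141 + (47957/3)/(-19923) = (12982 - 4586)*(1/19141) + (47957/3)*(-1/19923) = 8396*(1/19141) - 47957/59769 = 8396/19141 - 47957/59769 = -416124413/1144038429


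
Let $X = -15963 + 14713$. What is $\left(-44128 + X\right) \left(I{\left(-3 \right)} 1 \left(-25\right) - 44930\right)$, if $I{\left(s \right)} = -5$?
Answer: $2033161290$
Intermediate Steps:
$X = -1250$
$\left(-44128 + X\right) \left(I{\left(-3 \right)} 1 \left(-25\right) - 44930\right) = \left(-44128 - 1250\right) \left(\left(-5\right) 1 \left(-25\right) - 44930\right) = - 45378 \left(\left(-5\right) \left(-25\right) - 44930\right) = - 45378 \left(125 - 44930\right) = \left(-45378\right) \left(-44805\right) = 2033161290$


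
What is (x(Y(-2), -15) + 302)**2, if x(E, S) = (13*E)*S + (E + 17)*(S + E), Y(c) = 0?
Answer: 2209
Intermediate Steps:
x(E, S) = (17 + E)*(E + S) + 13*E*S (x(E, S) = 13*E*S + (17 + E)*(E + S) = (17 + E)*(E + S) + 13*E*S)
(x(Y(-2), -15) + 302)**2 = ((0**2 + 17*0 + 17*(-15) + 14*0*(-15)) + 302)**2 = ((0 + 0 - 255 + 0) + 302)**2 = (-255 + 302)**2 = 47**2 = 2209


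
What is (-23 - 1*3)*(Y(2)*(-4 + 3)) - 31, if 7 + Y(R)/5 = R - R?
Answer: -941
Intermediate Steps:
Y(R) = -35 (Y(R) = -35 + 5*(R - R) = -35 + 5*0 = -35 + 0 = -35)
(-23 - 1*3)*(Y(2)*(-4 + 3)) - 31 = (-23 - 1*3)*(-35*(-4 + 3)) - 31 = (-23 - 3)*(-35*(-1)) - 31 = -26*35 - 31 = -910 - 31 = -941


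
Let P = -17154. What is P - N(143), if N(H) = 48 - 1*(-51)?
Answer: -17253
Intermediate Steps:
N(H) = 99 (N(H) = 48 + 51 = 99)
P - N(143) = -17154 - 1*99 = -17154 - 99 = -17253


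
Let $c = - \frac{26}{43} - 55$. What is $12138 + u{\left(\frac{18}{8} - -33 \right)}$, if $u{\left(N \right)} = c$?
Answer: $\frac{519543}{43} \approx 12082.0$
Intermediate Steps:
$c = - \frac{2391}{43}$ ($c = \left(-26\right) \frac{1}{43} - 55 = - \frac{26}{43} - 55 = - \frac{2391}{43} \approx -55.605$)
$u{\left(N \right)} = - \frac{2391}{43}$
$12138 + u{\left(\frac{18}{8} - -33 \right)} = 12138 - \frac{2391}{43} = \frac{519543}{43}$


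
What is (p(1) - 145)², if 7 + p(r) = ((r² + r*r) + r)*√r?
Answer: 22201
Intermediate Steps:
p(r) = -7 + √r*(r + 2*r²) (p(r) = -7 + ((r² + r*r) + r)*√r = -7 + ((r² + r²) + r)*√r = -7 + (2*r² + r)*√r = -7 + (r + 2*r²)*√r = -7 + √r*(r + 2*r²))
(p(1) - 145)² = ((-7 + 1^(3/2) + 2*1^(5/2)) - 145)² = ((-7 + 1 + 2*1) - 145)² = ((-7 + 1 + 2) - 145)² = (-4 - 145)² = (-149)² = 22201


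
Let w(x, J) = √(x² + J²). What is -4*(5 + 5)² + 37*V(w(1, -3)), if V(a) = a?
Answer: -400 + 37*√10 ≈ -283.00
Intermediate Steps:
w(x, J) = √(J² + x²)
-4*(5 + 5)² + 37*V(w(1, -3)) = -4*(5 + 5)² + 37*√((-3)² + 1²) = -4*10² + 37*√(9 + 1) = -4*100 + 37*√10 = -400 + 37*√10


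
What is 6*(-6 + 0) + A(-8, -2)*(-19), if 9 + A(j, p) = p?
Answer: 173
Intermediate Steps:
A(j, p) = -9 + p
6*(-6 + 0) + A(-8, -2)*(-19) = 6*(-6 + 0) + (-9 - 2)*(-19) = 6*(-6) - 11*(-19) = -36 + 209 = 173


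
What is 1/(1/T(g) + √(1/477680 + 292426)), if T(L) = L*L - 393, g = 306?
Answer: -44540316240/1214466439474512071689 + 104331084588*√463369674770695/1214466439474512071689 ≈ 0.0018492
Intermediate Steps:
T(L) = -393 + L² (T(L) = L² - 393 = -393 + L²)
1/(1/T(g) + √(1/477680 + 292426)) = 1/(1/(-393 + 306²) + √(1/477680 + 292426)) = 1/(1/(-393 + 93636) + √(1/477680 + 292426)) = 1/(1/93243 + √(139686051681/477680)) = 1/(1/93243 + 3*√463369674770695/119420)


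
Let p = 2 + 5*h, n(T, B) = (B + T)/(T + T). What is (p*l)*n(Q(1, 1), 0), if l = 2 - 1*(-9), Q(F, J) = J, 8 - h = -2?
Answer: 286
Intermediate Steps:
h = 10 (h = 8 - 1*(-2) = 8 + 2 = 10)
n(T, B) = (B + T)/(2*T) (n(T, B) = (B + T)/((2*T)) = (B + T)*(1/(2*T)) = (B + T)/(2*T))
l = 11 (l = 2 + 9 = 11)
p = 52 (p = 2 + 5*10 = 2 + 50 = 52)
(p*l)*n(Q(1, 1), 0) = (52*11)*((½)*(0 + 1)/1) = 572*((½)*1*1) = 572*(½) = 286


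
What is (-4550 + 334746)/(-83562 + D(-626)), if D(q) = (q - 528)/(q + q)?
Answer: -206702696/52309235 ≈ -3.9516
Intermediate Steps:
D(q) = (-528 + q)/(2*q) (D(q) = (-528 + q)/((2*q)) = (-528 + q)*(1/(2*q)) = (-528 + q)/(2*q))
(-4550 + 334746)/(-83562 + D(-626)) = (-4550 + 334746)/(-83562 + (½)*(-528 - 626)/(-626)) = 330196/(-83562 + (½)*(-1/626)*(-1154)) = 330196/(-83562 + 577/626) = 330196/(-52309235/626) = 330196*(-626/52309235) = -206702696/52309235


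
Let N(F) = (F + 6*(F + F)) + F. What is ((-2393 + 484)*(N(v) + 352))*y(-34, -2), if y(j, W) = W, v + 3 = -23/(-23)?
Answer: 1237032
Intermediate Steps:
v = -2 (v = -3 - 23/(-23) = -3 - 23*(-1/23) = -3 + 1 = -2)
N(F) = 14*F (N(F) = (F + 6*(2*F)) + F = (F + 12*F) + F = 13*F + F = 14*F)
((-2393 + 484)*(N(v) + 352))*y(-34, -2) = ((-2393 + 484)*(14*(-2) + 352))*(-2) = -1909*(-28 + 352)*(-2) = -1909*324*(-2) = -618516*(-2) = 1237032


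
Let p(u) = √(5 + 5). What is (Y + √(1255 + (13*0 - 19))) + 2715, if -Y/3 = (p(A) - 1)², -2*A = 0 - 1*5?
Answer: 2682 + 2*√309 + 6*√10 ≈ 2736.1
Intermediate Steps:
A = 5/2 (A = -(0 - 1*5)/2 = -(0 - 5)/2 = -½*(-5) = 5/2 ≈ 2.5000)
p(u) = √10
Y = -3*(-1 + √10)² (Y = -3*(√10 - 1)² = -3*(-1 + √10)² ≈ -14.026)
(Y + √(1255 + (13*0 - 19))) + 2715 = ((-33 + 6*√10) + √(1255 + (13*0 - 19))) + 2715 = ((-33 + 6*√10) + √(1255 + (0 - 19))) + 2715 = ((-33 + 6*√10) + √(1255 - 19)) + 2715 = ((-33 + 6*√10) + √1236) + 2715 = ((-33 + 6*√10) + 2*√309) + 2715 = (-33 + 2*√309 + 6*√10) + 2715 = 2682 + 2*√309 + 6*√10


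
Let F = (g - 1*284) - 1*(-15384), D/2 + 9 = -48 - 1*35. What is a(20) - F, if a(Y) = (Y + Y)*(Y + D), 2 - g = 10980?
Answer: -10682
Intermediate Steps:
g = -10978 (g = 2 - 1*10980 = 2 - 10980 = -10978)
D = -184 (D = -18 + 2*(-48 - 1*35) = -18 + 2*(-48 - 35) = -18 + 2*(-83) = -18 - 166 = -184)
F = 4122 (F = (-10978 - 1*284) - 1*(-15384) = (-10978 - 284) + 15384 = -11262 + 15384 = 4122)
a(Y) = 2*Y*(-184 + Y) (a(Y) = (Y + Y)*(Y - 184) = (2*Y)*(-184 + Y) = 2*Y*(-184 + Y))
a(20) - F = 2*20*(-184 + 20) - 1*4122 = 2*20*(-164) - 4122 = -6560 - 4122 = -10682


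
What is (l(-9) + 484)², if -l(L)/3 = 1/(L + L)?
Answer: 8439025/36 ≈ 2.3442e+5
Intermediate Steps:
l(L) = -3/(2*L) (l(L) = -3/(L + L) = -3*1/(2*L) = -3/(2*L))
(l(-9) + 484)² = (-3/2/(-9) + 484)² = (-3/2*(-⅑) + 484)² = (⅙ + 484)² = (2905/6)² = 8439025/36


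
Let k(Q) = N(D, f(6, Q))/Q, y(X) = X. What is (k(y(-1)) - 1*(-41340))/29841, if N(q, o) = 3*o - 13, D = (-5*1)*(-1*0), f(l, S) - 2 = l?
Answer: 41329/29841 ≈ 1.3850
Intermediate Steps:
f(l, S) = 2 + l
D = 0 (D = -5*0 = 0)
N(q, o) = -13 + 3*o
k(Q) = 11/Q (k(Q) = (-13 + 3*(2 + 6))/Q = (-13 + 3*8)/Q = (-13 + 24)/Q = 11/Q)
(k(y(-1)) - 1*(-41340))/29841 = (11/(-1) - 1*(-41340))/29841 = (11*(-1) + 41340)*(1/29841) = (-11 + 41340)*(1/29841) = 41329*(1/29841) = 41329/29841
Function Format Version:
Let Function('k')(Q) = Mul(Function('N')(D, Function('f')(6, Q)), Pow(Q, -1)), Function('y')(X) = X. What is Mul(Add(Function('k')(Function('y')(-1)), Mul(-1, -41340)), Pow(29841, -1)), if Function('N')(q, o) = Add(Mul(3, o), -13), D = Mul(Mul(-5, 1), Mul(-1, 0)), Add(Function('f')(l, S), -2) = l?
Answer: Rational(41329, 29841) ≈ 1.3850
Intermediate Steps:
Function('f')(l, S) = Add(2, l)
D = 0 (D = Mul(-5, 0) = 0)
Function('N')(q, o) = Add(-13, Mul(3, o))
Function('k')(Q) = Mul(11, Pow(Q, -1)) (Function('k')(Q) = Mul(Add(-13, Mul(3, Add(2, 6))), Pow(Q, -1)) = Mul(Add(-13, Mul(3, 8)), Pow(Q, -1)) = Mul(Add(-13, 24), Pow(Q, -1)) = Mul(11, Pow(Q, -1)))
Mul(Add(Function('k')(Function('y')(-1)), Mul(-1, -41340)), Pow(29841, -1)) = Mul(Add(Mul(11, Pow(-1, -1)), Mul(-1, -41340)), Pow(29841, -1)) = Mul(Add(Mul(11, -1), 41340), Rational(1, 29841)) = Mul(Add(-11, 41340), Rational(1, 29841)) = Mul(41329, Rational(1, 29841)) = Rational(41329, 29841)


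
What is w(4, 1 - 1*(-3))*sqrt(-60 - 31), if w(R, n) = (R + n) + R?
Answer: 12*I*sqrt(91) ≈ 114.47*I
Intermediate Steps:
w(R, n) = n + 2*R
w(4, 1 - 1*(-3))*sqrt(-60 - 31) = ((1 - 1*(-3)) + 2*4)*sqrt(-60 - 31) = ((1 + 3) + 8)*sqrt(-91) = (4 + 8)*(I*sqrt(91)) = 12*(I*sqrt(91)) = 12*I*sqrt(91)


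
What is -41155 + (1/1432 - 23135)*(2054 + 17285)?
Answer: -640746834101/1432 ≈ -4.4745e+8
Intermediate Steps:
-41155 + (1/1432 - 23135)*(2054 + 17285) = -41155 + (1/1432 - 23135)*19339 = -41155 - 33129319/1432*19339 = -41155 - 640687900141/1432 = -640746834101/1432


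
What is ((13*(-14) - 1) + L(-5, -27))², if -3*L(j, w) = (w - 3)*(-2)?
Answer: 41209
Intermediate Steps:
L(j, w) = -2 + 2*w/3 (L(j, w) = -(w - 3)*(-2)/3 = -(-3 + w)*(-2)/3 = -(6 - 2*w)/3 = -2 + 2*w/3)
((13*(-14) - 1) + L(-5, -27))² = ((13*(-14) - 1) + (-2 + (⅔)*(-27)))² = ((-182 - 1) + (-2 - 18))² = (-183 - 20)² = (-203)² = 41209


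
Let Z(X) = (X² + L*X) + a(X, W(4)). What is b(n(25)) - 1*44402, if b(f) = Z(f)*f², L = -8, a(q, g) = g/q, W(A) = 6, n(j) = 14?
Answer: -27854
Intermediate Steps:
Z(X) = X² - 8*X + 6/X (Z(X) = (X² - 8*X) + 6/X = X² - 8*X + 6/X)
b(f) = f*(6 + f²*(-8 + f)) (b(f) = ((6 + f²*(-8 + f))/f)*f² = f*(6 + f²*(-8 + f)))
b(n(25)) - 1*44402 = 14*(6 + 14²*(-8 + 14)) - 1*44402 = 14*(6 + 196*6) - 44402 = 14*(6 + 1176) - 44402 = 14*1182 - 44402 = 16548 - 44402 = -27854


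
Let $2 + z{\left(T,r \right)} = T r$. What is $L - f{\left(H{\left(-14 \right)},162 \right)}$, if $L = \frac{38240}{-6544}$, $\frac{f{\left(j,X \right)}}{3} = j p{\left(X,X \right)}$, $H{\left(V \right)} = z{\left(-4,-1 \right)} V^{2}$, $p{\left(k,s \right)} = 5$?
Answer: $- \frac{2407310}{409} \approx -5885.8$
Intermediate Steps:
$z{\left(T,r \right)} = -2 + T r$
$H{\left(V \right)} = 2 V^{2}$ ($H{\left(V \right)} = \left(-2 - -4\right) V^{2} = \left(-2 + 4\right) V^{2} = 2 V^{2}$)
$f{\left(j,X \right)} = 15 j$ ($f{\left(j,X \right)} = 3 j 5 = 3 \cdot 5 j = 15 j$)
$L = - \frac{2390}{409}$ ($L = 38240 \left(- \frac{1}{6544}\right) = - \frac{2390}{409} \approx -5.8435$)
$L - f{\left(H{\left(-14 \right)},162 \right)} = - \frac{2390}{409} - 15 \cdot 2 \left(-14\right)^{2} = - \frac{2390}{409} - 15 \cdot 2 \cdot 196 = - \frac{2390}{409} - 15 \cdot 392 = - \frac{2390}{409} - 5880 = - \frac{2407310}{409}$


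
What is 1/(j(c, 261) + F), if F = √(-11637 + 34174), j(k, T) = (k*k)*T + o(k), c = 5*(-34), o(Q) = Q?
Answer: 7542730/56892775830363 - √22537/56892775830363 ≈ 1.3258e-7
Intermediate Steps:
c = -170
j(k, T) = k + T*k² (j(k, T) = (k*k)*T + k = k²*T + k = T*k² + k = k + T*k²)
F = √22537 ≈ 150.12
1/(j(c, 261) + F) = 1/(-170*(1 + 261*(-170)) + √22537) = 1/(-170*(1 - 44370) + √22537) = 1/(-170*(-44369) + √22537) = 1/(7542730 + √22537)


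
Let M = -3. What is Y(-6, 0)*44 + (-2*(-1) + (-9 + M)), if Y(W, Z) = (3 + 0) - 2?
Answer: 34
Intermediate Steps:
Y(W, Z) = 1 (Y(W, Z) = 3 - 2 = 1)
Y(-6, 0)*44 + (-2*(-1) + (-9 + M)) = 1*44 + (-2*(-1) + (-9 - 3)) = 44 + (2 - 12) = 44 - 10 = 34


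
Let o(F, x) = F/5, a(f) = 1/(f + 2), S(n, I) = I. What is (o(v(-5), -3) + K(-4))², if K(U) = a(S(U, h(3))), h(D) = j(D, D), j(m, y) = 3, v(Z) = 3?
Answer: 16/25 ≈ 0.64000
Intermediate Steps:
h(D) = 3
a(f) = 1/(2 + f)
o(F, x) = F/5
K(U) = ⅕ (K(U) = 1/(2 + 3) = 1/5 = ⅕)
(o(v(-5), -3) + K(-4))² = ((⅕)*3 + ⅕)² = (⅗ + ⅕)² = (⅘)² = 16/25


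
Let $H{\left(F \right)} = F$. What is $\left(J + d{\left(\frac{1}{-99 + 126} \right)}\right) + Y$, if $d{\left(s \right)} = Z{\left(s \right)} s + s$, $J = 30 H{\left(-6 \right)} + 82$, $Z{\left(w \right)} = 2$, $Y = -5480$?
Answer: $- \frac{50201}{9} \approx -5577.9$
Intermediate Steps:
$J = -98$ ($J = 30 \left(-6\right) + 82 = -180 + 82 = -98$)
$d{\left(s \right)} = 3 s$ ($d{\left(s \right)} = 2 s + s = 3 s$)
$\left(J + d{\left(\frac{1}{-99 + 126} \right)}\right) + Y = \left(-98 + \frac{3}{-99 + 126}\right) - 5480 = \left(-98 + \frac{3}{27}\right) - 5480 = \left(-98 + 3 \cdot \frac{1}{27}\right) - 5480 = \left(-98 + \frac{1}{9}\right) - 5480 = - \frac{881}{9} - 5480 = - \frac{50201}{9}$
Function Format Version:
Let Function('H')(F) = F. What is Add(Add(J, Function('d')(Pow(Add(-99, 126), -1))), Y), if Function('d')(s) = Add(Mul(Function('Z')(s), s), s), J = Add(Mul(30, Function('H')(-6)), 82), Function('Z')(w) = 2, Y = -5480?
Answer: Rational(-50201, 9) ≈ -5577.9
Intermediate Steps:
J = -98 (J = Add(Mul(30, -6), 82) = Add(-180, 82) = -98)
Function('d')(s) = Mul(3, s) (Function('d')(s) = Add(Mul(2, s), s) = Mul(3, s))
Add(Add(J, Function('d')(Pow(Add(-99, 126), -1))), Y) = Add(Add(-98, Mul(3, Pow(Add(-99, 126), -1))), -5480) = Add(Add(-98, Mul(3, Pow(27, -1))), -5480) = Add(Add(-98, Mul(3, Rational(1, 27))), -5480) = Add(Add(-98, Rational(1, 9)), -5480) = Add(Rational(-881, 9), -5480) = Rational(-50201, 9)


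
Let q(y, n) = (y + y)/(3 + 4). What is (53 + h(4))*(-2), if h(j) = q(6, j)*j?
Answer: -838/7 ≈ -119.71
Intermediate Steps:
q(y, n) = 2*y/7 (q(y, n) = (2*y)/7 = (2*y)*(1/7) = 2*y/7)
h(j) = 12*j/7 (h(j) = ((2/7)*6)*j = 12*j/7)
(53 + h(4))*(-2) = (53 + (12/7)*4)*(-2) = (53 + 48/7)*(-2) = (419/7)*(-2) = -838/7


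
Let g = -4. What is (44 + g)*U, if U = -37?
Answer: -1480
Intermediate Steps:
(44 + g)*U = (44 - 4)*(-37) = 40*(-37) = -1480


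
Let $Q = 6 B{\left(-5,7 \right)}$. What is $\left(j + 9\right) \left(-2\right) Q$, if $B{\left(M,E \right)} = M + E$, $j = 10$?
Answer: $-456$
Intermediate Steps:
$B{\left(M,E \right)} = E + M$
$Q = 12$ ($Q = 6 \left(7 - 5\right) = 6 \cdot 2 = 12$)
$\left(j + 9\right) \left(-2\right) Q = \left(10 + 9\right) \left(-2\right) 12 = 19 \left(-2\right) 12 = \left(-38\right) 12 = -456$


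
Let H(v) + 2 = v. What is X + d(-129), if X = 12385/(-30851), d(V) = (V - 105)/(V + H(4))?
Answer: 5646239/3918077 ≈ 1.4411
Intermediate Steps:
H(v) = -2 + v
d(V) = (-105 + V)/(2 + V) (d(V) = (V - 105)/(V + (-2 + 4)) = (-105 + V)/(V + 2) = (-105 + V)/(2 + V))
X = -12385/30851 (X = 12385*(-1/30851) = -12385/30851 ≈ -0.40145)
X + d(-129) = -12385/30851 + (-105 - 129)/(2 - 129) = -12385/30851 - 234/(-127) = -12385/30851 - 1/127*(-234) = -12385/30851 + 234/127 = 5646239/3918077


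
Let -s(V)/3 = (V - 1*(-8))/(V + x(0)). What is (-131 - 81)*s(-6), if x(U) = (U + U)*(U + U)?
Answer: -212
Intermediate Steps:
x(U) = 4*U² (x(U) = (2*U)*(2*U) = 4*U²)
s(V) = -3*(8 + V)/V (s(V) = -3*(V - 1*(-8))/(V + 4*0²) = -3*(V + 8)/(V + 4*0) = -3*(8 + V)/(V + 0) = -3*(8 + V)/V)
(-131 - 81)*s(-6) = (-131 - 81)*(-3 - 24/(-6)) = -212*(-3 - 24*(-⅙)) = -212*(-3 + 4) = -212*1 = -212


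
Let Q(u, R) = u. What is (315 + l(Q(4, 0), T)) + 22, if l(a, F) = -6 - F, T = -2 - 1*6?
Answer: 339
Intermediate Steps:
T = -8 (T = -2 - 6 = -8)
(315 + l(Q(4, 0), T)) + 22 = (315 + (-6 - 1*(-8))) + 22 = (315 + (-6 + 8)) + 22 = (315 + 2) + 22 = 317 + 22 = 339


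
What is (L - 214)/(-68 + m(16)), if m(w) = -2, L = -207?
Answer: 421/70 ≈ 6.0143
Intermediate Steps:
(L - 214)/(-68 + m(16)) = (-207 - 214)/(-68 - 2) = -421/(-70) = -421*(-1/70) = 421/70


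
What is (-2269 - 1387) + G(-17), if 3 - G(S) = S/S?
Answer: -3654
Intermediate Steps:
G(S) = 2 (G(S) = 3 - S/S = 3 - 1*1 = 3 - 1 = 2)
(-2269 - 1387) + G(-17) = (-2269 - 1387) + 2 = -3656 + 2 = -3654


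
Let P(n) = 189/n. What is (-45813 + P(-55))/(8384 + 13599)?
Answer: -2519904/1209065 ≈ -2.0842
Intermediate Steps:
(-45813 + P(-55))/(8384 + 13599) = (-45813 + 189/(-55))/(8384 + 13599) = (-45813 + 189*(-1/55))/21983 = (-45813 - 189/55)*(1/21983) = -2519904/55*1/21983 = -2519904/1209065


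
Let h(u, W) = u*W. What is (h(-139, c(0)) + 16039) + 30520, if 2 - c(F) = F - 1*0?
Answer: 46281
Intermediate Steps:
c(F) = 2 - F (c(F) = 2 - (F - 1*0) = 2 - (F + 0) = 2 - F)
h(u, W) = W*u
(h(-139, c(0)) + 16039) + 30520 = ((2 - 1*0)*(-139) + 16039) + 30520 = ((2 + 0)*(-139) + 16039) + 30520 = (2*(-139) + 16039) + 30520 = (-278 + 16039) + 30520 = 15761 + 30520 = 46281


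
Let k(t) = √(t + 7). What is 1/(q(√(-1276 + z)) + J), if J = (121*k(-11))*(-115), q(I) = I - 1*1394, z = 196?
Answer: -I/(-27830 + 6*√30 + 1394*I) ≈ -1.7996e-6 + 3.5885e-5*I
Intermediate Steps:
q(I) = -1394 + I (q(I) = I - 1394 = -1394 + I)
k(t) = √(7 + t)
J = -27830*I (J = (121*√(7 - 11))*(-115) = (121*√(-4))*(-115) = (121*(2*I))*(-115) = (242*I)*(-115) = -27830*I ≈ -27830.0*I)
1/(q(√(-1276 + z)) + J) = 1/((-1394 + √(-1276 + 196)) - 27830*I) = 1/((-1394 + √(-1080)) - 27830*I) = 1/((-1394 + 6*I*√30) - 27830*I) = 1/(-1394 - 27830*I + 6*I*√30)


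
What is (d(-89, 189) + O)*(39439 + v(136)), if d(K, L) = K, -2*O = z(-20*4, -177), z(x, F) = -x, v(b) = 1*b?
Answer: -5105175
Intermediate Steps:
v(b) = b
O = -40 (O = -(-1)*(-20*4)/2 = -(-1)*(-80)/2 = -½*80 = -40)
(d(-89, 189) + O)*(39439 + v(136)) = (-89 - 40)*(39439 + 136) = -129*39575 = -5105175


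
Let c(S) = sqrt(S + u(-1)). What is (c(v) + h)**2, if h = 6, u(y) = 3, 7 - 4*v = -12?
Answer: (12 + sqrt(31))**2/4 ≈ 77.157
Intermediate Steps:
v = 19/4 (v = 7/4 - 1/4*(-12) = 7/4 + 3 = 19/4 ≈ 4.7500)
c(S) = sqrt(3 + S) (c(S) = sqrt(S + 3) = sqrt(3 + S))
(c(v) + h)**2 = (sqrt(3 + 19/4) + 6)**2 = (sqrt(31/4) + 6)**2 = (sqrt(31)/2 + 6)**2 = (6 + sqrt(31)/2)**2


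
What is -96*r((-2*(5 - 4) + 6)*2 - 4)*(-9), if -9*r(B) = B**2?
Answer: -1536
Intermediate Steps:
r(B) = -B**2/9
-96*r((-2*(5 - 4) + 6)*2 - 4)*(-9) = -(-32)*((-2*(5 - 4) + 6)*2 - 4)**2/3*(-9) = -(-32)*((-2*1 + 6)*2 - 4)**2/3*(-9) = -(-32)*((-2 + 6)*2 - 4)**2/3*(-9) = -(-32)*(4*2 - 4)**2/3*(-9) = -(-32)*(8 - 4)**2/3*(-9) = -(-32)*4**2/3*(-9) = -(-32)*16/3*(-9) = -96*(-16/9)*(-9) = (512/3)*(-9) = -1536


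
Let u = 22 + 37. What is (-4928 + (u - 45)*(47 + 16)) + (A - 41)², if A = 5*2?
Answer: -3085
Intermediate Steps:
u = 59
A = 10
(-4928 + (u - 45)*(47 + 16)) + (A - 41)² = (-4928 + (59 - 45)*(47 + 16)) + (10 - 41)² = (-4928 + 14*63) + (-31)² = (-4928 + 882) + 961 = -4046 + 961 = -3085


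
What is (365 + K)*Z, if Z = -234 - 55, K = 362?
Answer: -210103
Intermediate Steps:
Z = -289
(365 + K)*Z = (365 + 362)*(-289) = 727*(-289) = -210103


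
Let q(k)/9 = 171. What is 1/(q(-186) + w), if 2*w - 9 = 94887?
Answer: 1/48987 ≈ 2.0414e-5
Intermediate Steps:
w = 47448 (w = 9/2 + (½)*94887 = 9/2 + 94887/2 = 47448)
q(k) = 1539 (q(k) = 9*171 = 1539)
1/(q(-186) + w) = 1/(1539 + 47448) = 1/48987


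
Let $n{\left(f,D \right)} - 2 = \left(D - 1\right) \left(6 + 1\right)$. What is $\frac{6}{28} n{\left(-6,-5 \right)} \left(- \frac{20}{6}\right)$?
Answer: $\frac{200}{7} \approx 28.571$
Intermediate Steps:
$n{\left(f,D \right)} = -5 + 7 D$ ($n{\left(f,D \right)} = 2 + \left(D - 1\right) \left(6 + 1\right) = 2 + \left(-1 + D\right) 7 = 2 + \left(-7 + 7 D\right) = -5 + 7 D$)
$\frac{6}{28} n{\left(-6,-5 \right)} \left(- \frac{20}{6}\right) = \frac{6}{28} \left(-5 + 7 \left(-5\right)\right) \left(- \frac{20}{6}\right) = 6 \cdot \frac{1}{28} \left(-5 - 35\right) \left(\left(-20\right) \frac{1}{6}\right) = \frac{3}{14} \left(-40\right) \left(- \frac{10}{3}\right) = \left(- \frac{60}{7}\right) \left(- \frac{10}{3}\right) = \frac{200}{7}$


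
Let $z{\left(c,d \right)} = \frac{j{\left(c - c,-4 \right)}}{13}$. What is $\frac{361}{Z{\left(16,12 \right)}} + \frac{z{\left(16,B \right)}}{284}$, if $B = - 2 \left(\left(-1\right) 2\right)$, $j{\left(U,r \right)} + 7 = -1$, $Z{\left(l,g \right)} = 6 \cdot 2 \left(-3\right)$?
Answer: $- \frac{333275}{33228} \approx -10.03$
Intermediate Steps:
$Z{\left(l,g \right)} = -36$ ($Z{\left(l,g \right)} = 12 \left(-3\right) = -36$)
$j{\left(U,r \right)} = -8$ ($j{\left(U,r \right)} = -7 - 1 = -8$)
$B = 4$ ($B = \left(-2\right) \left(-2\right) = 4$)
$z{\left(c,d \right)} = - \frac{8}{13}$
$\frac{361}{Z{\left(16,12 \right)}} + \frac{z{\left(16,B \right)}}{284} = \frac{361}{-36} - \frac{8}{13 \cdot 284} = 361 \left(- \frac{1}{36}\right) - \frac{2}{923} = - \frac{361}{36} - \frac{2}{923} = - \frac{333275}{33228}$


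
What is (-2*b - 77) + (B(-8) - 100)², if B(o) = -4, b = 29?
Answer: 10681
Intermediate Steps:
(-2*b - 77) + (B(-8) - 100)² = (-2*29 - 77) + (-4 - 100)² = (-58 - 77) + (-104)² = -135 + 10816 = 10681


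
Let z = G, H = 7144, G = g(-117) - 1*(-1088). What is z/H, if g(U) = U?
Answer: 971/7144 ≈ 0.13592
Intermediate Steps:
G = 971 (G = -117 - 1*(-1088) = -117 + 1088 = 971)
z = 971
z/H = 971/7144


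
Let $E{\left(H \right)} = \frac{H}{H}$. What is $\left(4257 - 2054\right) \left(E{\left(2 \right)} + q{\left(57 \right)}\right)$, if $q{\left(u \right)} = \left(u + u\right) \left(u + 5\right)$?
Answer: $15573007$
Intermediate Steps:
$q{\left(u \right)} = 2 u \left(5 + u\right)$
$E{\left(H \right)} = 1$
$\left(4257 - 2054\right) \left(E{\left(2 \right)} + q{\left(57 \right)}\right) = \left(4257 - 2054\right) \left(1 + 2 \cdot 57 \left(5 + 57\right)\right) = 2203 \left(1 + 2 \cdot 57 \cdot 62\right) = 2203 \left(1 + 7068\right) = 2203 \cdot 7069 = 15573007$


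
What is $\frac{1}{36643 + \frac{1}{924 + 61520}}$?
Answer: $\frac{62444}{2288135493} \approx 2.729 \cdot 10^{-5}$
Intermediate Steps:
$\frac{1}{36643 + \frac{1}{924 + 61520}} = \frac{1}{36643 + \frac{1}{62444}} = \frac{1}{\frac{2288135493}{62444}} = \frac{62444}{2288135493}$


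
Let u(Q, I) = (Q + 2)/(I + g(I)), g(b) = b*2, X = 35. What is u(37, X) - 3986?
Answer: -139497/35 ≈ -3985.6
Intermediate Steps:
g(b) = 2*b
u(Q, I) = (2 + Q)/(3*I) (u(Q, I) = (Q + 2)/(I + 2*I) = (2 + Q)/((3*I)) = (2 + Q)*(1/(3*I)) = (2 + Q)/(3*I))
u(37, X) - 3986 = (⅓)*(2 + 37)/35 - 3986 = (⅓)*(1/35)*39 - 3986 = 13/35 - 3986 = -139497/35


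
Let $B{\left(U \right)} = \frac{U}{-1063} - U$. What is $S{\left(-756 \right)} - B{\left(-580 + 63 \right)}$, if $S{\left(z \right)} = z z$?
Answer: $\frac{606992680}{1063} \approx 5.7102 \cdot 10^{5}$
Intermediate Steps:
$S{\left(z \right)} = z^{2}$
$B{\left(U \right)} = - \frac{1064 U}{1063}$ ($B{\left(U \right)} = U \left(- \frac{1}{1063}\right) - U = - \frac{U}{1063} - U = - \frac{1064 U}{1063}$)
$S{\left(-756 \right)} - B{\left(-580 + 63 \right)} = \left(-756\right)^{2} - - \frac{1064 \left(-580 + 63\right)}{1063} = 571536 - \left(- \frac{1064}{1063}\right) \left(-517\right) = 571536 - \frac{550088}{1063} = \frac{606992680}{1063}$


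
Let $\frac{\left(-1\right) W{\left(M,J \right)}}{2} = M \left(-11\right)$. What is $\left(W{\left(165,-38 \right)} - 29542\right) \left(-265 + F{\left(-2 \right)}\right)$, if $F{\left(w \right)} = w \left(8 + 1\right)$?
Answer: $7333096$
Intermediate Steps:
$W{\left(M,J \right)} = 22 M$ ($W{\left(M,J \right)} = - 2 M \left(-11\right) = - 2 \left(- 11 M\right) = 22 M$)
$F{\left(w \right)} = 9 w$ ($F{\left(w \right)} = w 9 = 9 w$)
$\left(W{\left(165,-38 \right)} - 29542\right) \left(-265 + F{\left(-2 \right)}\right) = \left(22 \cdot 165 - 29542\right) \left(-265 + 9 \left(-2\right)\right) = \left(3630 - 29542\right) \left(-265 - 18\right) = \left(-25912\right) \left(-283\right) = 7333096$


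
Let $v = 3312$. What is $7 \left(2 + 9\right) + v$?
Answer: $3389$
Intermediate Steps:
$7 \left(2 + 9\right) + v = 7 \left(2 + 9\right) + 3312 = 7 \cdot 11 + 3312 = 77 + 3312 = 3389$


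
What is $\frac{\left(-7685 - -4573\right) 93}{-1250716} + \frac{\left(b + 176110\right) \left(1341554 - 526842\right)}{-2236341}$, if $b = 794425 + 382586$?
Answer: $- \frac{344698392290274494}{699256867539} \approx -4.9295 \cdot 10^{5}$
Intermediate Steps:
$b = 1177011$
$\frac{\left(-7685 - -4573\right) 93}{-1250716} + \frac{\left(b + 176110\right) \left(1341554 - 526842\right)}{-2236341} = \frac{\left(-7685 - -4573\right) 93}{-1250716} + \frac{\left(1177011 + 176110\right) \left(1341554 - 526842\right)}{-2236341} = \left(-7685 + 4573\right) 93 \left(- \frac{1}{1250716}\right) + 1353121 \cdot 814712 \left(- \frac{1}{2236341}\right) = \left(-3112\right) 93 \left(- \frac{1}{1250716}\right) + 1102403916152 \left(- \frac{1}{2236341}\right) = \left(-289416\right) \left(- \frac{1}{1250716}\right) - \frac{1102403916152}{2236341} = \frac{72354}{312679} - \frac{1102403916152}{2236341} = - \frac{344698392290274494}{699256867539}$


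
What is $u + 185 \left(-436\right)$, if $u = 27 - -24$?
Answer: $-80609$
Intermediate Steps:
$u = 51$ ($u = 27 + 24 = 51$)
$u + 185 \left(-436\right) = 51 + 185 \left(-436\right) = 51 - 80660 = -80609$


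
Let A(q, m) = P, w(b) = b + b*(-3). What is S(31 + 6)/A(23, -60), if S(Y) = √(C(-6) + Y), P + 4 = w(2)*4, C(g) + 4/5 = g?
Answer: -√755/100 ≈ -0.27477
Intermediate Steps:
w(b) = -2*b (w(b) = b - 3*b = -2*b)
C(g) = -⅘ + g
P = -20 (P = -4 - 2*2*4 = -4 - 4*4 = -4 - 16 = -20)
A(q, m) = -20
S(Y) = √(-34/5 + Y) (S(Y) = √((-⅘ - 6) + Y) = √(-34/5 + Y))
S(31 + 6)/A(23, -60) = (√(-170 + 25*(31 + 6))/5)/(-20) = (√(-170 + 25*37)/5)*(-1/20) = (√(-170 + 925)/5)*(-1/20) = (√755/5)*(-1/20) = -√755/100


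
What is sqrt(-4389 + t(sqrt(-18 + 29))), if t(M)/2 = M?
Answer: sqrt(-4389 + 2*sqrt(11)) ≈ 66.199*I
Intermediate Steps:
t(M) = 2*M
sqrt(-4389 + t(sqrt(-18 + 29))) = sqrt(-4389 + 2*sqrt(-18 + 29)) = sqrt(-4389 + 2*sqrt(11))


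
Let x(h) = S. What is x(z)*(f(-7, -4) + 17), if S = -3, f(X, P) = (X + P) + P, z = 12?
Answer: -6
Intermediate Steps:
f(X, P) = X + 2*P (f(X, P) = (P + X) + P = X + 2*P)
x(h) = -3
x(z)*(f(-7, -4) + 17) = -3*((-7 + 2*(-4)) + 17) = -3*((-7 - 8) + 17) = -3*(-15 + 17) = -3*2 = -6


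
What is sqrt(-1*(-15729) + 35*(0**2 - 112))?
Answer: 7*sqrt(241) ≈ 108.67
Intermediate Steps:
sqrt(-1*(-15729) + 35*(0**2 - 112)) = sqrt(15729 + 35*(0 - 112)) = sqrt(15729 + 35*(-112)) = sqrt(15729 - 3920) = sqrt(11809) = 7*sqrt(241)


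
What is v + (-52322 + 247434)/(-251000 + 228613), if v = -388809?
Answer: -8704462195/22387 ≈ -3.8882e+5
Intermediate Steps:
v + (-52322 + 247434)/(-251000 + 228613) = -388809 + (-52322 + 247434)/(-251000 + 228613) = -388809 + 195112/(-22387) = -388809 + 195112*(-1/22387) = -388809 - 195112/22387 = -8704462195/22387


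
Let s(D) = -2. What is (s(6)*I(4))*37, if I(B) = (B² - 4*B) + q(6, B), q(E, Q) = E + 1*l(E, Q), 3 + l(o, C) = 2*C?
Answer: -814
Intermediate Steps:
l(o, C) = -3 + 2*C
q(E, Q) = -3 + E + 2*Q (q(E, Q) = E + 1*(-3 + 2*Q) = E + (-3 + 2*Q) = -3 + E + 2*Q)
I(B) = 3 + B² - 2*B (I(B) = (B² - 4*B) + (-3 + 6 + 2*B) = (B² - 4*B) + (3 + 2*B) = 3 + B² - 2*B)
(s(6)*I(4))*37 = -2*(3 + 4² - 2*4)*37 = -2*(3 + 16 - 8)*37 = -2*11*37 = -22*37 = -814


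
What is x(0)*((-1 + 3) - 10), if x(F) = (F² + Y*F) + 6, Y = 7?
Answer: -48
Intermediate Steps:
x(F) = 6 + F² + 7*F (x(F) = (F² + 7*F) + 6 = 6 + F² + 7*F)
x(0)*((-1 + 3) - 10) = (6 + 0² + 7*0)*((-1 + 3) - 10) = (6 + 0 + 0)*(2 - 10) = 6*(-8) = -48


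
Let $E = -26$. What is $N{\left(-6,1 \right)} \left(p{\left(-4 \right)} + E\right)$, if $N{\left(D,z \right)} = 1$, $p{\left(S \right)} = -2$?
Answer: $-28$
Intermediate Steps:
$N{\left(-6,1 \right)} \left(p{\left(-4 \right)} + E\right) = 1 \left(-2 - 26\right) = 1 \left(-28\right) = -28$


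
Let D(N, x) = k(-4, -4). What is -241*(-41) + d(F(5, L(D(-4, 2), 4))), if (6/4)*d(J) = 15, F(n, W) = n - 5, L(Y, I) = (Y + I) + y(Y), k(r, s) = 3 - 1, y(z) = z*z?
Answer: 9891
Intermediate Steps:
y(z) = z²
k(r, s) = 2
D(N, x) = 2
L(Y, I) = I + Y + Y² (L(Y, I) = (Y + I) + Y² = (I + Y) + Y² = I + Y + Y²)
F(n, W) = -5 + n
d(J) = 10 (d(J) = (⅔)*15 = 10)
-241*(-41) + d(F(5, L(D(-4, 2), 4))) = -241*(-41) + 10 = 9881 + 10 = 9891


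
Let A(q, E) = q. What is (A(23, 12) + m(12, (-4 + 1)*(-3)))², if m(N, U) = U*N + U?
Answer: 19600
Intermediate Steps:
m(N, U) = U + N*U (m(N, U) = N*U + U = U + N*U)
(A(23, 12) + m(12, (-4 + 1)*(-3)))² = (23 + ((-4 + 1)*(-3))*(1 + 12))² = (23 - 3*(-3)*13)² = (23 + 9*13)² = (23 + 117)² = 140² = 19600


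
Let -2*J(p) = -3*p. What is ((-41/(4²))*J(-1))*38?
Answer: 2337/16 ≈ 146.06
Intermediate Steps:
J(p) = 3*p/2 (J(p) = -(-3)*p/2 = 3*p/2)
((-41/(4²))*J(-1))*38 = ((-41/(4²))*((3/2)*(-1)))*38 = (-41/16*(-3/2))*38 = (-41*1/16*(-3/2))*38 = -41/16*(-3/2)*38 = (123/32)*38 = 2337/16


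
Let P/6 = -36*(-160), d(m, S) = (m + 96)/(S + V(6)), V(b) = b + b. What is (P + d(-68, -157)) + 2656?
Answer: 5396292/145 ≈ 37216.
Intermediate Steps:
V(b) = 2*b
d(m, S) = (96 + m)/(12 + S) (d(m, S) = (m + 96)/(S + 2*6) = (96 + m)/(S + 12) = (96 + m)/(12 + S))
P = 34560 (P = 6*(-36*(-160)) = 6*5760 = 34560)
(P + d(-68, -157)) + 2656 = (34560 + (96 - 68)/(12 - 157)) + 2656 = (34560 + 28/(-145)) + 2656 = (34560 - 1/145*28) + 2656 = (34560 - 28/145) + 2656 = 5011172/145 + 2656 = 5396292/145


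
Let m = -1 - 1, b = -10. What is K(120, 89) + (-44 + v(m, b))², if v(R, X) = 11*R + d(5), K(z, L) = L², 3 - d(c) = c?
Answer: 12545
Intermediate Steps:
d(c) = 3 - c
m = -2
v(R, X) = -2 + 11*R (v(R, X) = 11*R + (3 - 1*5) = 11*R + (3 - 5) = 11*R - 2 = -2 + 11*R)
K(120, 89) + (-44 + v(m, b))² = 89² + (-44 + (-2 + 11*(-2)))² = 7921 + (-44 + (-2 - 22))² = 7921 + (-44 - 24)² = 7921 + (-68)² = 7921 + 4624 = 12545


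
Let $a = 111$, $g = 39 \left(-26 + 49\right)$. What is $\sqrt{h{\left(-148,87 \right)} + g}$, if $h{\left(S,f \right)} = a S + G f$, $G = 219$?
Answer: $\sqrt{3522} \approx 59.346$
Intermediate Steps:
$g = 897$ ($g = 39 \cdot 23 = 897$)
$h{\left(S,f \right)} = 111 S + 219 f$
$\sqrt{h{\left(-148,87 \right)} + g} = \sqrt{\left(111 \left(-148\right) + 219 \cdot 87\right) + 897} = \sqrt{\left(-16428 + 19053\right) + 897} = \sqrt{2625 + 897} = \sqrt{3522}$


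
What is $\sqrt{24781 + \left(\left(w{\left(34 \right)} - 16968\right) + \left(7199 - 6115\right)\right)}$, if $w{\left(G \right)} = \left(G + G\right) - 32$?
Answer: $\sqrt{8933} \approx 94.515$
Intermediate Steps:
$w{\left(G \right)} = -32 + 2 G$ ($w{\left(G \right)} = 2 G - 32 = -32 + 2 G$)
$\sqrt{24781 + \left(\left(w{\left(34 \right)} - 16968\right) + \left(7199 - 6115\right)\right)} = \sqrt{24781 + \left(\left(\left(-32 + 2 \cdot 34\right) - 16968\right) + \left(7199 - 6115\right)\right)} = \sqrt{24781 + \left(\left(\left(-32 + 68\right) - 16968\right) + \left(7199 - 6115\right)\right)} = \sqrt{24781 + \left(\left(36 - 16968\right) + 1084\right)} = \sqrt{24781 + \left(-16932 + 1084\right)} = \sqrt{24781 - 15848} = \sqrt{8933}$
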